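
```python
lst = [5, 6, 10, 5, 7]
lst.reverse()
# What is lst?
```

[7, 5, 10, 6, 5]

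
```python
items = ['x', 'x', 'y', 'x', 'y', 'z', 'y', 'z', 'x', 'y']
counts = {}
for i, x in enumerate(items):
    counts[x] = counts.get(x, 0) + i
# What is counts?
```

Initial: counts = {}, items = ['x', 'x', 'y', 'x', 'y', 'z', 'y', 'z', 'x', 'y']
i=0, x='x': counts = {'x': 0}
i=1, x='x': counts = {'x': 1}
i=2, x='y': counts = {'x': 1, 'y': 2}
i=3, x='x': counts = {'x': 4, 'y': 2}
i=4, x='y': counts = {'x': 4, 'y': 6}
i=5, x='z': counts = {'x': 4, 'y': 6, 'z': 5}
i=6, x='y': counts = {'x': 4, 'y': 12, 'z': 5}
i=7, x='z': counts = {'x': 4, 'y': 12, 'z': 12}
i=8, x='x': counts = {'x': 12, 'y': 12, 'z': 12}
i=9, x='y': counts = {'x': 12, 'y': 21, 'z': 12}

{'x': 12, 'y': 21, 'z': 12}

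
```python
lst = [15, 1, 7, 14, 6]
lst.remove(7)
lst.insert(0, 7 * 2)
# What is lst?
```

After line 1: lst = [15, 1, 7, 14, 6]
After line 2 (remove first 7): lst = [15, 1, 14, 6]
After line 3 (insert 14 at index 0): lst = [14, 15, 1, 14, 6]

[14, 15, 1, 14, 6]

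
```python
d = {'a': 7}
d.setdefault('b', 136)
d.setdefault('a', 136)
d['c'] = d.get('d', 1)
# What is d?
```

After line 1: d = {'a': 7}
After line 2 (setdefault adds 'b'=136): d = {'a': 7, 'b': 136}
After line 3 (setdefault 'a' no-op, already exists): d = {'a': 7, 'b': 136}
After line 4 (get('d', 1) returns default since 'd' not in d): d = {'a': 7, 'b': 136, 'c': 1}

{'a': 7, 'b': 136, 'c': 1}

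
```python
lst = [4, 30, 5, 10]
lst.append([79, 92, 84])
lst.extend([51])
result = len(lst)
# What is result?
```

After line 1: lst = [4, 30, 5, 10]
After line 2 (append adds [79, 92, 84] as single element): lst = [4, 30, 5, 10, [79, 92, 84]]
After line 3 (extend unpacks [51], adds 51): lst = [4, 30, 5, 10, [79, 92, 84], 51]
After line 4: result = len(lst) = 6

6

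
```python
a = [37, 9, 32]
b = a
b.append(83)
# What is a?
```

After line 1: a = [37, 9, 32]
After line 2 (b = a is an alias, same object): a = [37, 9, 32], b = [37, 9, 32]
After line 3 (b.append mutates the shared list): a = [37, 9, 32, 83], b = [37, 9, 32, 83]

[37, 9, 32, 83]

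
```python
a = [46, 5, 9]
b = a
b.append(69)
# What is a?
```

After line 1: a = [46, 5, 9]
After line 2 (b = a is an alias, same object): a = [46, 5, 9], b = [46, 5, 9]
After line 3 (b.append mutates the shared list): a = [46, 5, 9, 69], b = [46, 5, 9, 69]

[46, 5, 9, 69]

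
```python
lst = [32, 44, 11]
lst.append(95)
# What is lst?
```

[32, 44, 11, 95]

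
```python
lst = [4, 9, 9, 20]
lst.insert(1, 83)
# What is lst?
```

[4, 83, 9, 9, 20]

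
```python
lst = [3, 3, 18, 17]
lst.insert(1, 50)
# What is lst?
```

[3, 50, 3, 18, 17]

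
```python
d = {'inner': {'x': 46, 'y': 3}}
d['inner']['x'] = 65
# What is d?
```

After line 1: d = {'inner': {'x': 46, 'y': 3}}
After line 2 (inner x overwritten): d = {'inner': {'x': 65, 'y': 3}}

{'inner': {'x': 65, 'y': 3}}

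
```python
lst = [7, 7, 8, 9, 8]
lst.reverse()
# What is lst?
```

[8, 9, 8, 7, 7]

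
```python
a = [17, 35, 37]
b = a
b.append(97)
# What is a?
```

After line 1: a = [17, 35, 37]
After line 2 (b = a is an alias, same object): a = [17, 35, 37], b = [17, 35, 37]
After line 3 (b.append mutates the shared list): a = [17, 35, 37, 97], b = [17, 35, 37, 97]

[17, 35, 37, 97]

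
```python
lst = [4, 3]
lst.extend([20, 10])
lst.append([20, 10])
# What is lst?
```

After line 1: lst = [4, 3]
After line 2 (extend unpacks [20, 10]): lst = [4, 3, 20, 10]
After line 3 (append adds [20, 10] as single element): lst = [4, 3, 20, 10, [20, 10]]

[4, 3, 20, 10, [20, 10]]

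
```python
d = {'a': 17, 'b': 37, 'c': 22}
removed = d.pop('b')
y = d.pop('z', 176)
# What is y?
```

After line 1: d = {'a': 17, 'b': 37, 'c': 22}
After line 2 (pop 'b' returns 37): d = {'a': 17, 'c': 22}, removed = 37
After line 3 (pop 'z' missing, returns default 176): d = {'a': 17, 'c': 22}, y = 176

176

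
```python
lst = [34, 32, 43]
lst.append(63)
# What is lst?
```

[34, 32, 43, 63]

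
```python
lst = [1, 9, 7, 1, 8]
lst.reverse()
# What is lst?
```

[8, 1, 7, 9, 1]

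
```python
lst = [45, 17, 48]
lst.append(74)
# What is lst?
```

[45, 17, 48, 74]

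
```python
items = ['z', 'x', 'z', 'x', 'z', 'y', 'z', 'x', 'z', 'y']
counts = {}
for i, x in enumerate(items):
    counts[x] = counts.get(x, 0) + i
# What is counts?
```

Initial: counts = {}, items = ['z', 'x', 'z', 'x', 'z', 'y', 'z', 'x', 'z', 'y']
i=0, x='z': counts = {'z': 0}
i=1, x='x': counts = {'z': 0, 'x': 1}
i=2, x='z': counts = {'z': 2, 'x': 1}
i=3, x='x': counts = {'z': 2, 'x': 4}
i=4, x='z': counts = {'z': 6, 'x': 4}
i=5, x='y': counts = {'z': 6, 'x': 4, 'y': 5}
i=6, x='z': counts = {'z': 12, 'x': 4, 'y': 5}
i=7, x='x': counts = {'z': 12, 'x': 11, 'y': 5}
i=8, x='z': counts = {'z': 20, 'x': 11, 'y': 5}
i=9, x='y': counts = {'z': 20, 'x': 11, 'y': 14}

{'z': 20, 'x': 11, 'y': 14}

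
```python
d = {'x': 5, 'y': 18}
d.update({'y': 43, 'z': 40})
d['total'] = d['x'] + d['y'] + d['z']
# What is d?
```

After line 1: d = {'x': 5, 'y': 18}
After line 2 (y overwritten, z added): d = {'x': 5, 'y': 43, 'z': 40}
After line 3 (total = 5 + 43 + 40 = 88): d = {'x': 5, 'y': 43, 'z': 40, 'total': 88}

{'x': 5, 'y': 43, 'z': 40, 'total': 88}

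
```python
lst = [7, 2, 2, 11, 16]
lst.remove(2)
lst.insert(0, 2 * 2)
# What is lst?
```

After line 1: lst = [7, 2, 2, 11, 16]
After line 2 (remove first 2): lst = [7, 2, 11, 16]
After line 3 (insert 4 at index 0): lst = [4, 7, 2, 11, 16]

[4, 7, 2, 11, 16]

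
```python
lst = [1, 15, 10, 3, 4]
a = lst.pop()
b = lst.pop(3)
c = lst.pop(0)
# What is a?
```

After line 1: lst = [1, 15, 10, 3, 4]
After line 2 (pop() -> a = 4): lst = [1, 15, 10, 3]
After line 3 (pop(3) -> b = 3): lst = [1, 15, 10]
After line 4 (pop(0) -> c = 1): lst = [15, 10]

4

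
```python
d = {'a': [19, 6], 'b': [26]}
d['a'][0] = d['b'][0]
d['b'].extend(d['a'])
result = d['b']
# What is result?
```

After line 1: d = {'a': [19, 6], 'b': [26]}
After line 2 (a[0] = b[0] = 26): d = {'a': [26, 6], 'b': [26]}
After line 3 (b.extend(a) appends [26, 6]): d = {'a': [26, 6], 'b': [26, 26, 6]}
After line 4: result = d['b'] = [26, 26, 6]

[26, 26, 6]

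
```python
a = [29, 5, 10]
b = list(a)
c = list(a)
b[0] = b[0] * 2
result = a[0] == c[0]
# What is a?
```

After line 1: a = [29, 5, 10]
After line 2 (b = list(a), copy): a = [29, 5, 10], b = [29, 5, 10]
After line 3 (c = list(a) is a copy, new object): c = [29, 5, 10]
After line 4 (b[0] = 29 * 2 = 58; only b mutates (copy)): a = [29, 5, 10], b = [58, 5, 10], c = [29, 5, 10]
After line 5 (a[0] = 29, c[0] = 29; result = True)

[29, 5, 10]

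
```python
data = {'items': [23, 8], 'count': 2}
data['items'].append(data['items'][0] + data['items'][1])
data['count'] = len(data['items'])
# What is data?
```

After line 1: data = {'items': [23, 8], 'count': 2}
After line 2 (append 23 + 8 = 31): data = {'items': [23, 8, 31], 'count': 2}
After line 3 (count = len(items) = 3): data = {'items': [23, 8, 31], 'count': 3}

{'items': [23, 8, 31], 'count': 3}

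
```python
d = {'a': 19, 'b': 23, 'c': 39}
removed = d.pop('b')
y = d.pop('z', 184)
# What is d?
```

After line 1: d = {'a': 19, 'b': 23, 'c': 39}
After line 2 (pop 'b' returns 23): d = {'a': 19, 'c': 39}, removed = 23
After line 3 (pop 'z' missing, returns default 184): d = {'a': 19, 'c': 39}, y = 184

{'a': 19, 'c': 39}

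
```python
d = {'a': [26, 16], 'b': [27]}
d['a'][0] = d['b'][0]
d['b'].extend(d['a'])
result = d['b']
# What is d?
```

After line 1: d = {'a': [26, 16], 'b': [27]}
After line 2 (a[0] = b[0] = 27): d = {'a': [27, 16], 'b': [27]}
After line 3 (b.extend(a) appends [27, 16]): d = {'a': [27, 16], 'b': [27, 27, 16]}
After line 4: result = d['b'] = [27, 27, 16]

{'a': [27, 16], 'b': [27, 27, 16]}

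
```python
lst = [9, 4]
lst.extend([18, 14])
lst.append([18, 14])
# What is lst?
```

After line 1: lst = [9, 4]
After line 2 (extend unpacks [18, 14]): lst = [9, 4, 18, 14]
After line 3 (append adds [18, 14] as single element): lst = [9, 4, 18, 14, [18, 14]]

[9, 4, 18, 14, [18, 14]]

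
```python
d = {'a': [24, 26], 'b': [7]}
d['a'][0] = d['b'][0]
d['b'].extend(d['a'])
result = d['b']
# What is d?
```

After line 1: d = {'a': [24, 26], 'b': [7]}
After line 2 (a[0] = b[0] = 7): d = {'a': [7, 26], 'b': [7]}
After line 3 (b.extend(a) appends [7, 26]): d = {'a': [7, 26], 'b': [7, 7, 26]}
After line 4: result = d['b'] = [7, 7, 26]

{'a': [7, 26], 'b': [7, 7, 26]}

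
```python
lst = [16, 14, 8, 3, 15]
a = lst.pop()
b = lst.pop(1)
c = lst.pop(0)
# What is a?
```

After line 1: lst = [16, 14, 8, 3, 15]
After line 2 (pop() -> a = 15): lst = [16, 14, 8, 3]
After line 3 (pop(1) -> b = 14): lst = [16, 8, 3]
After line 4 (pop(0) -> c = 16): lst = [8, 3]

15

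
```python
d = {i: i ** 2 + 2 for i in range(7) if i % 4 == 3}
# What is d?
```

{3: 11}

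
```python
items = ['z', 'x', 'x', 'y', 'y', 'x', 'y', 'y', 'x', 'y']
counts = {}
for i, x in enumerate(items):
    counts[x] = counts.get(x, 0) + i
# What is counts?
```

Initial: counts = {}, items = ['z', 'x', 'x', 'y', 'y', 'x', 'y', 'y', 'x', 'y']
i=0, x='z': counts = {'z': 0}
i=1, x='x': counts = {'z': 0, 'x': 1}
i=2, x='x': counts = {'z': 0, 'x': 3}
i=3, x='y': counts = {'z': 0, 'x': 3, 'y': 3}
i=4, x='y': counts = {'z': 0, 'x': 3, 'y': 7}
i=5, x='x': counts = {'z': 0, 'x': 8, 'y': 7}
i=6, x='y': counts = {'z': 0, 'x': 8, 'y': 13}
i=7, x='y': counts = {'z': 0, 'x': 8, 'y': 20}
i=8, x='x': counts = {'z': 0, 'x': 16, 'y': 20}
i=9, x='y': counts = {'z': 0, 'x': 16, 'y': 29}

{'z': 0, 'x': 16, 'y': 29}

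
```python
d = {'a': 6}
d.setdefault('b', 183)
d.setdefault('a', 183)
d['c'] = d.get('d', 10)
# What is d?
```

After line 1: d = {'a': 6}
After line 2 (setdefault adds 'b'=183): d = {'a': 6, 'b': 183}
After line 3 (setdefault 'a' no-op, already exists): d = {'a': 6, 'b': 183}
After line 4 (get('d', 10) returns default since 'd' not in d): d = {'a': 6, 'b': 183, 'c': 10}

{'a': 6, 'b': 183, 'c': 10}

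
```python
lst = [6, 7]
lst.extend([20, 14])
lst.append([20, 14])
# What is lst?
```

After line 1: lst = [6, 7]
After line 2 (extend unpacks [20, 14]): lst = [6, 7, 20, 14]
After line 3 (append adds [20, 14] as single element): lst = [6, 7, 20, 14, [20, 14]]

[6, 7, 20, 14, [20, 14]]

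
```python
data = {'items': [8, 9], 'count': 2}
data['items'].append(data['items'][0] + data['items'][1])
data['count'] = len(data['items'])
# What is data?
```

After line 1: data = {'items': [8, 9], 'count': 2}
After line 2 (append 8 + 9 = 17): data = {'items': [8, 9, 17], 'count': 2}
After line 3 (count = len(items) = 3): data = {'items': [8, 9, 17], 'count': 3}

{'items': [8, 9, 17], 'count': 3}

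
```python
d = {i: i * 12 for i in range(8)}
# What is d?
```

{0: 0, 1: 12, 2: 24, 3: 36, 4: 48, 5: 60, 6: 72, 7: 84}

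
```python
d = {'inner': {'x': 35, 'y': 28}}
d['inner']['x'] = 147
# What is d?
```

After line 1: d = {'inner': {'x': 35, 'y': 28}}
After line 2 (inner x overwritten): d = {'inner': {'x': 147, 'y': 28}}

{'inner': {'x': 147, 'y': 28}}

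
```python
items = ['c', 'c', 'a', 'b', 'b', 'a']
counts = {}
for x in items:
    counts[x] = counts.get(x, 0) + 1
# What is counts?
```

Initial: counts = {}, items = ['c', 'c', 'a', 'b', 'b', 'a']
See 'c': counts = {'c': 1}
See 'c': counts = {'c': 2}
See 'a': counts = {'c': 2, 'a': 1}
See 'b': counts = {'c': 2, 'a': 1, 'b': 1}
See 'b': counts = {'c': 2, 'a': 1, 'b': 2}
See 'a': counts = {'c': 2, 'a': 2, 'b': 2}

{'c': 2, 'a': 2, 'b': 2}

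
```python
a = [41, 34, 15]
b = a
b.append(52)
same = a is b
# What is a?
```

After line 1: a = [41, 34, 15]
After line 2 (b = a is an alias, same object): a = [41, 34, 15], b = [41, 34, 15]
After line 3 (b.append mutates the shared list): a = [41, 34, 15, 52], b = [41, 34, 15, 52]
After line 4 (same = a is b; same object -> True): same = True

[41, 34, 15, 52]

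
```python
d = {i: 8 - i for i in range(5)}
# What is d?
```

{0: 8, 1: 7, 2: 6, 3: 5, 4: 4}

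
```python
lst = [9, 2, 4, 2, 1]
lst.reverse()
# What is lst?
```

[1, 2, 4, 2, 9]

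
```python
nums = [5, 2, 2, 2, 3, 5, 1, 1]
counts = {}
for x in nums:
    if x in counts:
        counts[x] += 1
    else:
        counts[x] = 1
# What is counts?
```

Initial: counts = {}, nums = [5, 2, 2, 2, 3, 5, 1, 1]
See 5: counts = {5: 1}
See 2: counts = {5: 1, 2: 1}
See 2: counts = {5: 1, 2: 2}
See 2: counts = {5: 1, 2: 3}
See 3: counts = {5: 1, 2: 3, 3: 1}
See 5: counts = {5: 2, 2: 3, 3: 1}
See 1: counts = {5: 2, 2: 3, 3: 1, 1: 1}
See 1: counts = {5: 2, 2: 3, 3: 1, 1: 2}

{5: 2, 2: 3, 3: 1, 1: 2}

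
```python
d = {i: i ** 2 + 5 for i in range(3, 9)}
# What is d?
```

{3: 14, 4: 21, 5: 30, 6: 41, 7: 54, 8: 69}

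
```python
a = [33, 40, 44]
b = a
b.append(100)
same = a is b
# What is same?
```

After line 1: a = [33, 40, 44]
After line 2 (b = a is an alias, same object): a = [33, 40, 44], b = [33, 40, 44]
After line 3 (b.append mutates the shared list): a = [33, 40, 44, 100], b = [33, 40, 44, 100]
After line 4 (same = a is b; same object -> True): same = True

True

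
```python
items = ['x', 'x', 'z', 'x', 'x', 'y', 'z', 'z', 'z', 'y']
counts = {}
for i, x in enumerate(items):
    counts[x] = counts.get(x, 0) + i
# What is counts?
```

Initial: counts = {}, items = ['x', 'x', 'z', 'x', 'x', 'y', 'z', 'z', 'z', 'y']
i=0, x='x': counts = {'x': 0}
i=1, x='x': counts = {'x': 1}
i=2, x='z': counts = {'x': 1, 'z': 2}
i=3, x='x': counts = {'x': 4, 'z': 2}
i=4, x='x': counts = {'x': 8, 'z': 2}
i=5, x='y': counts = {'x': 8, 'z': 2, 'y': 5}
i=6, x='z': counts = {'x': 8, 'z': 8, 'y': 5}
i=7, x='z': counts = {'x': 8, 'z': 15, 'y': 5}
i=8, x='z': counts = {'x': 8, 'z': 23, 'y': 5}
i=9, x='y': counts = {'x': 8, 'z': 23, 'y': 14}

{'x': 8, 'z': 23, 'y': 14}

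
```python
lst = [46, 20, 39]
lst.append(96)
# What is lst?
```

[46, 20, 39, 96]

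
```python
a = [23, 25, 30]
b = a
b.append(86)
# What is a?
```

After line 1: a = [23, 25, 30]
After line 2 (b = a is an alias, same object): a = [23, 25, 30], b = [23, 25, 30]
After line 3 (b.append mutates the shared list): a = [23, 25, 30, 86], b = [23, 25, 30, 86]

[23, 25, 30, 86]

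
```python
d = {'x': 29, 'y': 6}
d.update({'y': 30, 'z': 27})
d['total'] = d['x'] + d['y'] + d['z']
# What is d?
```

After line 1: d = {'x': 29, 'y': 6}
After line 2 (y overwritten, z added): d = {'x': 29, 'y': 30, 'z': 27}
After line 3 (total = 29 + 30 + 27 = 86): d = {'x': 29, 'y': 30, 'z': 27, 'total': 86}

{'x': 29, 'y': 30, 'z': 27, 'total': 86}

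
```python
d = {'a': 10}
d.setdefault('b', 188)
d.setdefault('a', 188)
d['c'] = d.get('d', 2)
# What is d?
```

After line 1: d = {'a': 10}
After line 2 (setdefault adds 'b'=188): d = {'a': 10, 'b': 188}
After line 3 (setdefault 'a' no-op, already exists): d = {'a': 10, 'b': 188}
After line 4 (get('d', 2) returns default since 'd' not in d): d = {'a': 10, 'b': 188, 'c': 2}

{'a': 10, 'b': 188, 'c': 2}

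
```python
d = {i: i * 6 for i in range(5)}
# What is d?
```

{0: 0, 1: 6, 2: 12, 3: 18, 4: 24}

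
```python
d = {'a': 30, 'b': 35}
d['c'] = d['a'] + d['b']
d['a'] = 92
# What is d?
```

After line 1: d = {'a': 30, 'b': 35}
After line 2 (d['c'] = 30 + 35): d = {'a': 30, 'b': 35, 'c': 65}
After line 3: d = {'a': 92, 'b': 35, 'c': 65}

{'a': 92, 'b': 35, 'c': 65}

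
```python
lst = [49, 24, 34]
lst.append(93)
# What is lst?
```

[49, 24, 34, 93]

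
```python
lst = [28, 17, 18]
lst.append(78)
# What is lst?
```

[28, 17, 18, 78]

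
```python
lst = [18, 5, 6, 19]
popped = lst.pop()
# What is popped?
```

19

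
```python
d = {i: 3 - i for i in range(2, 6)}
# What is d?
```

{2: 1, 3: 0, 4: -1, 5: -2}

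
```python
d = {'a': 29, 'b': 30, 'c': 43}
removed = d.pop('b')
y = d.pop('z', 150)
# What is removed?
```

After line 1: d = {'a': 29, 'b': 30, 'c': 43}
After line 2 (pop 'b' returns 30): d = {'a': 29, 'c': 43}, removed = 30
After line 3 (pop 'z' missing, returns default 150): d = {'a': 29, 'c': 43}, y = 150

30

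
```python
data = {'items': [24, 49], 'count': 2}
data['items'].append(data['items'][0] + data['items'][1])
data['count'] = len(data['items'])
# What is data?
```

After line 1: data = {'items': [24, 49], 'count': 2}
After line 2 (append 24 + 49 = 73): data = {'items': [24, 49, 73], 'count': 2}
After line 3 (count = len(items) = 3): data = {'items': [24, 49, 73], 'count': 3}

{'items': [24, 49, 73], 'count': 3}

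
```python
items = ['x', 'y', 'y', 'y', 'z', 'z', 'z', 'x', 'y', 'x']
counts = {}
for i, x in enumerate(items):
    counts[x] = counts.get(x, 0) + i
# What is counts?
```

Initial: counts = {}, items = ['x', 'y', 'y', 'y', 'z', 'z', 'z', 'x', 'y', 'x']
i=0, x='x': counts = {'x': 0}
i=1, x='y': counts = {'x': 0, 'y': 1}
i=2, x='y': counts = {'x': 0, 'y': 3}
i=3, x='y': counts = {'x': 0, 'y': 6}
i=4, x='z': counts = {'x': 0, 'y': 6, 'z': 4}
i=5, x='z': counts = {'x': 0, 'y': 6, 'z': 9}
i=6, x='z': counts = {'x': 0, 'y': 6, 'z': 15}
i=7, x='x': counts = {'x': 7, 'y': 6, 'z': 15}
i=8, x='y': counts = {'x': 7, 'y': 14, 'z': 15}
i=9, x='x': counts = {'x': 16, 'y': 14, 'z': 15}

{'x': 16, 'y': 14, 'z': 15}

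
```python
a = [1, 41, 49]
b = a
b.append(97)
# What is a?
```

After line 1: a = [1, 41, 49]
After line 2 (b = a is an alias, same object): a = [1, 41, 49], b = [1, 41, 49]
After line 3 (b.append mutates the shared list): a = [1, 41, 49, 97], b = [1, 41, 49, 97]

[1, 41, 49, 97]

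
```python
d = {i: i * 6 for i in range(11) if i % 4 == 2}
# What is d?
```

{2: 12, 6: 36, 10: 60}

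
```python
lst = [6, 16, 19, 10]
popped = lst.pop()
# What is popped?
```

10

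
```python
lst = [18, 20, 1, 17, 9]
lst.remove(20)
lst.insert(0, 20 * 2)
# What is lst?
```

After line 1: lst = [18, 20, 1, 17, 9]
After line 2 (remove first 20): lst = [18, 1, 17, 9]
After line 3 (insert 40 at index 0): lst = [40, 18, 1, 17, 9]

[40, 18, 1, 17, 9]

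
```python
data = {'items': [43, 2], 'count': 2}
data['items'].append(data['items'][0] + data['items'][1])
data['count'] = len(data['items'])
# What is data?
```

After line 1: data = {'items': [43, 2], 'count': 2}
After line 2 (append 43 + 2 = 45): data = {'items': [43, 2, 45], 'count': 2}
After line 3 (count = len(items) = 3): data = {'items': [43, 2, 45], 'count': 3}

{'items': [43, 2, 45], 'count': 3}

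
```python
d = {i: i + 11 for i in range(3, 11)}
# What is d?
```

{3: 14, 4: 15, 5: 16, 6: 17, 7: 18, 8: 19, 9: 20, 10: 21}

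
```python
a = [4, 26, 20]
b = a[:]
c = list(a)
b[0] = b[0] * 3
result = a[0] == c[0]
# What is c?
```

After line 1: a = [4, 26, 20]
After line 2 (b = a[:], copy): a = [4, 26, 20], b = [4, 26, 20]
After line 3 (c = list(a) is a copy, new object): c = [4, 26, 20]
After line 4 (b[0] = 4 * 3 = 12; only b mutates (copy)): a = [4, 26, 20], b = [12, 26, 20], c = [4, 26, 20]
After line 5 (a[0] = 4, c[0] = 4; result = True)

[4, 26, 20]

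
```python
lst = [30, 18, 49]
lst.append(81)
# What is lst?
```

[30, 18, 49, 81]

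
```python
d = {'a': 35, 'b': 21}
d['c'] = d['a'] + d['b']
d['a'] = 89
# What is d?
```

After line 1: d = {'a': 35, 'b': 21}
After line 2 (d['c'] = 35 + 21): d = {'a': 35, 'b': 21, 'c': 56}
After line 3: d = {'a': 89, 'b': 21, 'c': 56}

{'a': 89, 'b': 21, 'c': 56}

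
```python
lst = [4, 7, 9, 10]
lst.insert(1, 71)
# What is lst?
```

[4, 71, 7, 9, 10]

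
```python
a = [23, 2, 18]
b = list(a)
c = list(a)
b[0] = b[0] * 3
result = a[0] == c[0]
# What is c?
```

After line 1: a = [23, 2, 18]
After line 2 (b = list(a), copy): a = [23, 2, 18], b = [23, 2, 18]
After line 3 (c = list(a) is a copy, new object): c = [23, 2, 18]
After line 4 (b[0] = 23 * 3 = 69; only b mutates (copy)): a = [23, 2, 18], b = [69, 2, 18], c = [23, 2, 18]
After line 5 (a[0] = 23, c[0] = 23; result = True)

[23, 2, 18]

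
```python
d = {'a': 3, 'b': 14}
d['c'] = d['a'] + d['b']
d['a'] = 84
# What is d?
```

After line 1: d = {'a': 3, 'b': 14}
After line 2 (d['c'] = 3 + 14): d = {'a': 3, 'b': 14, 'c': 17}
After line 3: d = {'a': 84, 'b': 14, 'c': 17}

{'a': 84, 'b': 14, 'c': 17}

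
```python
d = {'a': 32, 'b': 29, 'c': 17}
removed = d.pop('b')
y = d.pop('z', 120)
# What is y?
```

After line 1: d = {'a': 32, 'b': 29, 'c': 17}
After line 2 (pop 'b' returns 29): d = {'a': 32, 'c': 17}, removed = 29
After line 3 (pop 'z' missing, returns default 120): d = {'a': 32, 'c': 17}, y = 120

120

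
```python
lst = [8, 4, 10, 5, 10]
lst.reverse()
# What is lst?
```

[10, 5, 10, 4, 8]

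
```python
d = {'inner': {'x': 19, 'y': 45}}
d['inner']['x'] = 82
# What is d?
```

After line 1: d = {'inner': {'x': 19, 'y': 45}}
After line 2 (inner x overwritten): d = {'inner': {'x': 82, 'y': 45}}

{'inner': {'x': 82, 'y': 45}}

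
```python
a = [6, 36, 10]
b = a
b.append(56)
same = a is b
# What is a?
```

After line 1: a = [6, 36, 10]
After line 2 (b = a is an alias, same object): a = [6, 36, 10], b = [6, 36, 10]
After line 3 (b.append mutates the shared list): a = [6, 36, 10, 56], b = [6, 36, 10, 56]
After line 4 (same = a is b; same object -> True): same = True

[6, 36, 10, 56]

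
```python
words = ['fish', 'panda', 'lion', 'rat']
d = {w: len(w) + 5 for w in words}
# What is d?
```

{'fish': 9, 'panda': 10, 'lion': 9, 'rat': 8}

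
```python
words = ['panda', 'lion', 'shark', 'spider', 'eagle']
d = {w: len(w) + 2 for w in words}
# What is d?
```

{'panda': 7, 'lion': 6, 'shark': 7, 'spider': 8, 'eagle': 7}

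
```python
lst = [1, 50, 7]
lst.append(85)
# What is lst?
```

[1, 50, 7, 85]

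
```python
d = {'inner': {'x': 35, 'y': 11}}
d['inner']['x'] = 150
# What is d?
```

After line 1: d = {'inner': {'x': 35, 'y': 11}}
After line 2 (inner x overwritten): d = {'inner': {'x': 150, 'y': 11}}

{'inner': {'x': 150, 'y': 11}}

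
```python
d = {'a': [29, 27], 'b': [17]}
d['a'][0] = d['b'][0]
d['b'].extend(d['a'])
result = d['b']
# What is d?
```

After line 1: d = {'a': [29, 27], 'b': [17]}
After line 2 (a[0] = b[0] = 17): d = {'a': [17, 27], 'b': [17]}
After line 3 (b.extend(a) appends [17, 27]): d = {'a': [17, 27], 'b': [17, 17, 27]}
After line 4: result = d['b'] = [17, 17, 27]

{'a': [17, 27], 'b': [17, 17, 27]}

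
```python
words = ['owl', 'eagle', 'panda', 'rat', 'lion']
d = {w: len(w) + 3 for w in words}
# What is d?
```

{'owl': 6, 'eagle': 8, 'panda': 8, 'rat': 6, 'lion': 7}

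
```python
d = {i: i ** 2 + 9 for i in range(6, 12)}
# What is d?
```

{6: 45, 7: 58, 8: 73, 9: 90, 10: 109, 11: 130}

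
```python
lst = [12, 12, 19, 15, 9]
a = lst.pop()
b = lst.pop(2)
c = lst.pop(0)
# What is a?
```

After line 1: lst = [12, 12, 19, 15, 9]
After line 2 (pop() -> a = 9): lst = [12, 12, 19, 15]
After line 3 (pop(2) -> b = 19): lst = [12, 12, 15]
After line 4 (pop(0) -> c = 12): lst = [12, 15]

9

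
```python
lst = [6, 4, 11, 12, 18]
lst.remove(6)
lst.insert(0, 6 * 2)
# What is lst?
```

After line 1: lst = [6, 4, 11, 12, 18]
After line 2 (remove first 6): lst = [4, 11, 12, 18]
After line 3 (insert 12 at index 0): lst = [12, 4, 11, 12, 18]

[12, 4, 11, 12, 18]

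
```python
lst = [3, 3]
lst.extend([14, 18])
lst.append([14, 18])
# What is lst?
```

After line 1: lst = [3, 3]
After line 2 (extend unpacks [14, 18]): lst = [3, 3, 14, 18]
After line 3 (append adds [14, 18] as single element): lst = [3, 3, 14, 18, [14, 18]]

[3, 3, 14, 18, [14, 18]]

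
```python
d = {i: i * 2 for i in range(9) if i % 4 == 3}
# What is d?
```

{3: 6, 7: 14}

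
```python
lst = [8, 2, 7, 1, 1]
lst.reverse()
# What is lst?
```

[1, 1, 7, 2, 8]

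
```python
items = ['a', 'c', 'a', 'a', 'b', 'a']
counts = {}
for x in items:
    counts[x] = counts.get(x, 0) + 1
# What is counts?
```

Initial: counts = {}, items = ['a', 'c', 'a', 'a', 'b', 'a']
See 'a': counts = {'a': 1}
See 'c': counts = {'a': 1, 'c': 1}
See 'a': counts = {'a': 2, 'c': 1}
See 'a': counts = {'a': 3, 'c': 1}
See 'b': counts = {'a': 3, 'c': 1, 'b': 1}
See 'a': counts = {'a': 4, 'c': 1, 'b': 1}

{'a': 4, 'c': 1, 'b': 1}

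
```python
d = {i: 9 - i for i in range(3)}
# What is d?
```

{0: 9, 1: 8, 2: 7}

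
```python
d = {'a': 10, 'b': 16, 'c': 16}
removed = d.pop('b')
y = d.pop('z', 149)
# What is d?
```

After line 1: d = {'a': 10, 'b': 16, 'c': 16}
After line 2 (pop 'b' returns 16): d = {'a': 10, 'c': 16}, removed = 16
After line 3 (pop 'z' missing, returns default 149): d = {'a': 10, 'c': 16}, y = 149

{'a': 10, 'c': 16}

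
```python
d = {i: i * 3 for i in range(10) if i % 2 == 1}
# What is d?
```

{1: 3, 3: 9, 5: 15, 7: 21, 9: 27}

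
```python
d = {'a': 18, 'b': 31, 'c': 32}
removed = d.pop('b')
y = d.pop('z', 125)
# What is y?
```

After line 1: d = {'a': 18, 'b': 31, 'c': 32}
After line 2 (pop 'b' returns 31): d = {'a': 18, 'c': 32}, removed = 31
After line 3 (pop 'z' missing, returns default 125): d = {'a': 18, 'c': 32}, y = 125

125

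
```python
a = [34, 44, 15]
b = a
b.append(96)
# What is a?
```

After line 1: a = [34, 44, 15]
After line 2 (b = a is an alias, same object): a = [34, 44, 15], b = [34, 44, 15]
After line 3 (b.append mutates the shared list): a = [34, 44, 15, 96], b = [34, 44, 15, 96]

[34, 44, 15, 96]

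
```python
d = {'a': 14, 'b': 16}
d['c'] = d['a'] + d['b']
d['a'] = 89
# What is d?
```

After line 1: d = {'a': 14, 'b': 16}
After line 2 (d['c'] = 14 + 16): d = {'a': 14, 'b': 16, 'c': 30}
After line 3: d = {'a': 89, 'b': 16, 'c': 30}

{'a': 89, 'b': 16, 'c': 30}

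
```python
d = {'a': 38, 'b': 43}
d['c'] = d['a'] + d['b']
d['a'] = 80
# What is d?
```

After line 1: d = {'a': 38, 'b': 43}
After line 2 (d['c'] = 38 + 43): d = {'a': 38, 'b': 43, 'c': 81}
After line 3: d = {'a': 80, 'b': 43, 'c': 81}

{'a': 80, 'b': 43, 'c': 81}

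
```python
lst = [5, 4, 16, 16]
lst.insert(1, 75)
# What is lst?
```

[5, 75, 4, 16, 16]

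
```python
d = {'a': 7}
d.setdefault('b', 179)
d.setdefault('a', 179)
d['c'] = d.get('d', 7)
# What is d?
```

After line 1: d = {'a': 7}
After line 2 (setdefault adds 'b'=179): d = {'a': 7, 'b': 179}
After line 3 (setdefault 'a' no-op, already exists): d = {'a': 7, 'b': 179}
After line 4 (get('d', 7) returns default since 'd' not in d): d = {'a': 7, 'b': 179, 'c': 7}

{'a': 7, 'b': 179, 'c': 7}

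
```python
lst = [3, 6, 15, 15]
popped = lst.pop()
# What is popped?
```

15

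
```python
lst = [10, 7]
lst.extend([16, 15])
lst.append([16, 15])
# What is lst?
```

After line 1: lst = [10, 7]
After line 2 (extend unpacks [16, 15]): lst = [10, 7, 16, 15]
After line 3 (append adds [16, 15] as single element): lst = [10, 7, 16, 15, [16, 15]]

[10, 7, 16, 15, [16, 15]]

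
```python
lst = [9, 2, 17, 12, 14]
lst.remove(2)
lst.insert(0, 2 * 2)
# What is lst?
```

After line 1: lst = [9, 2, 17, 12, 14]
After line 2 (remove first 2): lst = [9, 17, 12, 14]
After line 3 (insert 4 at index 0): lst = [4, 9, 17, 12, 14]

[4, 9, 17, 12, 14]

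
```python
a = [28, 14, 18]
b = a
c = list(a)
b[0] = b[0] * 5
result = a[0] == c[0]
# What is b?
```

After line 1: a = [28, 14, 18]
After line 2 (b = a, alias): a = [28, 14, 18], b = [28, 14, 18]
After line 3 (c = list(a) is a copy, new object): c = [28, 14, 18]
After line 4 (b[0] = 28 * 5 = 140; mutates shared a/b): a = b = [140, 14, 18], c = [28, 14, 18]
After line 5 (a[0] = 140, c[0] = 28; result = False)

[140, 14, 18]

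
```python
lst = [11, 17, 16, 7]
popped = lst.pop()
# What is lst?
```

[11, 17, 16]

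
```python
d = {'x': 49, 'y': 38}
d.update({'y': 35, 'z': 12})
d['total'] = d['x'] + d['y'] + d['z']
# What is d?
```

After line 1: d = {'x': 49, 'y': 38}
After line 2 (y overwritten, z added): d = {'x': 49, 'y': 35, 'z': 12}
After line 3 (total = 49 + 35 + 12 = 96): d = {'x': 49, 'y': 35, 'z': 12, 'total': 96}

{'x': 49, 'y': 35, 'z': 12, 'total': 96}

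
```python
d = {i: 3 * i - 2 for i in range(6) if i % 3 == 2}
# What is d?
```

{2: 4, 5: 13}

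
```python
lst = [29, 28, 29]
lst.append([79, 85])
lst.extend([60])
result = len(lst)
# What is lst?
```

After line 1: lst = [29, 28, 29]
After line 2 (append adds [79, 85] as single element): lst = [29, 28, 29, [79, 85]]
After line 3 (extend unpacks [60], adds 60): lst = [29, 28, 29, [79, 85], 60]
After line 4: result = len(lst) = 5

[29, 28, 29, [79, 85], 60]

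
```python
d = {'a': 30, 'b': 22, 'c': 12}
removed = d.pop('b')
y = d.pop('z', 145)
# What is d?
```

After line 1: d = {'a': 30, 'b': 22, 'c': 12}
After line 2 (pop 'b' returns 22): d = {'a': 30, 'c': 12}, removed = 22
After line 3 (pop 'z' missing, returns default 145): d = {'a': 30, 'c': 12}, y = 145

{'a': 30, 'c': 12}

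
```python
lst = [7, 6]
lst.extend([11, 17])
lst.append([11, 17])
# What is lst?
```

After line 1: lst = [7, 6]
After line 2 (extend unpacks [11, 17]): lst = [7, 6, 11, 17]
After line 3 (append adds [11, 17] as single element): lst = [7, 6, 11, 17, [11, 17]]

[7, 6, 11, 17, [11, 17]]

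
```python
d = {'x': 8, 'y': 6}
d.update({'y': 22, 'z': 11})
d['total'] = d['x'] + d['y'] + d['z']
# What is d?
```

After line 1: d = {'x': 8, 'y': 6}
After line 2 (y overwritten, z added): d = {'x': 8, 'y': 22, 'z': 11}
After line 3 (total = 8 + 22 + 11 = 41): d = {'x': 8, 'y': 22, 'z': 11, 'total': 41}

{'x': 8, 'y': 22, 'z': 11, 'total': 41}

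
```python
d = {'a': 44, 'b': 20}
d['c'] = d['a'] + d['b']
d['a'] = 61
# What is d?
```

After line 1: d = {'a': 44, 'b': 20}
After line 2 (d['c'] = 44 + 20): d = {'a': 44, 'b': 20, 'c': 64}
After line 3: d = {'a': 61, 'b': 20, 'c': 64}

{'a': 61, 'b': 20, 'c': 64}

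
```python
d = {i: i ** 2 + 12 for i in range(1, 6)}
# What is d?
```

{1: 13, 2: 16, 3: 21, 4: 28, 5: 37}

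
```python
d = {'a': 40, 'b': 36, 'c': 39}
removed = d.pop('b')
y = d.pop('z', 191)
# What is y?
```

After line 1: d = {'a': 40, 'b': 36, 'c': 39}
After line 2 (pop 'b' returns 36): d = {'a': 40, 'c': 39}, removed = 36
After line 3 (pop 'z' missing, returns default 191): d = {'a': 40, 'c': 39}, y = 191

191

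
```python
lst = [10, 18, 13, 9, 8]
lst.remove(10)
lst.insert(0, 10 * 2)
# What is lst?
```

After line 1: lst = [10, 18, 13, 9, 8]
After line 2 (remove first 10): lst = [18, 13, 9, 8]
After line 3 (insert 20 at index 0): lst = [20, 18, 13, 9, 8]

[20, 18, 13, 9, 8]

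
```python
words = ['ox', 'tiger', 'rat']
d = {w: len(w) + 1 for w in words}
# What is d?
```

{'ox': 3, 'tiger': 6, 'rat': 4}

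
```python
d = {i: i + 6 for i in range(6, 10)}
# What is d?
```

{6: 12, 7: 13, 8: 14, 9: 15}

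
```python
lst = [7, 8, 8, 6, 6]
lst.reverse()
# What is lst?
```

[6, 6, 8, 8, 7]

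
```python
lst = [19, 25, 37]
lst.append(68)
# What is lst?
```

[19, 25, 37, 68]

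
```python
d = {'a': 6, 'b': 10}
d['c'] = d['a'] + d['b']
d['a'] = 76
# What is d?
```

After line 1: d = {'a': 6, 'b': 10}
After line 2 (d['c'] = 6 + 10): d = {'a': 6, 'b': 10, 'c': 16}
After line 3: d = {'a': 76, 'b': 10, 'c': 16}

{'a': 76, 'b': 10, 'c': 16}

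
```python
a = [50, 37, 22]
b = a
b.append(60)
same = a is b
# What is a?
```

After line 1: a = [50, 37, 22]
After line 2 (b = a is an alias, same object): a = [50, 37, 22], b = [50, 37, 22]
After line 3 (b.append mutates the shared list): a = [50, 37, 22, 60], b = [50, 37, 22, 60]
After line 4 (same = a is b; same object -> True): same = True

[50, 37, 22, 60]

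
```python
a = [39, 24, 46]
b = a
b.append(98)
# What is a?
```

After line 1: a = [39, 24, 46]
After line 2 (b = a is an alias, same object): a = [39, 24, 46], b = [39, 24, 46]
After line 3 (b.append mutates the shared list): a = [39, 24, 46, 98], b = [39, 24, 46, 98]

[39, 24, 46, 98]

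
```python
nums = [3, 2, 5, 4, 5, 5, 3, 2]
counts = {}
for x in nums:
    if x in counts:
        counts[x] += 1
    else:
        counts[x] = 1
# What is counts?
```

Initial: counts = {}, nums = [3, 2, 5, 4, 5, 5, 3, 2]
See 3: counts = {3: 1}
See 2: counts = {3: 1, 2: 1}
See 5: counts = {3: 1, 2: 1, 5: 1}
See 4: counts = {3: 1, 2: 1, 5: 1, 4: 1}
See 5: counts = {3: 1, 2: 1, 5: 2, 4: 1}
See 5: counts = {3: 1, 2: 1, 5: 3, 4: 1}
See 3: counts = {3: 2, 2: 1, 5: 3, 4: 1}
See 2: counts = {3: 2, 2: 2, 5: 3, 4: 1}

{3: 2, 2: 2, 5: 3, 4: 1}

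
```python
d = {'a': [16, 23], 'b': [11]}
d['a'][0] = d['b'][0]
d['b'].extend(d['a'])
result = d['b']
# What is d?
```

After line 1: d = {'a': [16, 23], 'b': [11]}
After line 2 (a[0] = b[0] = 11): d = {'a': [11, 23], 'b': [11]}
After line 3 (b.extend(a) appends [11, 23]): d = {'a': [11, 23], 'b': [11, 11, 23]}
After line 4: result = d['b'] = [11, 11, 23]

{'a': [11, 23], 'b': [11, 11, 23]}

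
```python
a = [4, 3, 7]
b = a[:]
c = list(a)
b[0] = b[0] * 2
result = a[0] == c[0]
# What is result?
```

After line 1: a = [4, 3, 7]
After line 2 (b = a[:], copy): a = [4, 3, 7], b = [4, 3, 7]
After line 3 (c = list(a) is a copy, new object): c = [4, 3, 7]
After line 4 (b[0] = 4 * 2 = 8; only b mutates (copy)): a = [4, 3, 7], b = [8, 3, 7], c = [4, 3, 7]
After line 5 (a[0] = 4, c[0] = 4; result = True)

True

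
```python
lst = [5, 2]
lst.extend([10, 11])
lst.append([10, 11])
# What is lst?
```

After line 1: lst = [5, 2]
After line 2 (extend unpacks [10, 11]): lst = [5, 2, 10, 11]
After line 3 (append adds [10, 11] as single element): lst = [5, 2, 10, 11, [10, 11]]

[5, 2, 10, 11, [10, 11]]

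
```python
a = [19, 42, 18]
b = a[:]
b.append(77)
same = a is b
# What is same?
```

After line 1: a = [19, 42, 18]
After line 2 (b = a[:] is a shallow copy, new object): a = [19, 42, 18], b = [19, 42, 18]
After line 3 (append only mutates b): a = [19, 42, 18], b = [19, 42, 18, 77]
After line 4 (same = a is b; different objects -> False): same = False

False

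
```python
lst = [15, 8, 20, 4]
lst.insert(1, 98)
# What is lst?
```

[15, 98, 8, 20, 4]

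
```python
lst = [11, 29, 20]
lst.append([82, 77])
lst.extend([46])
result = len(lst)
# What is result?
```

After line 1: lst = [11, 29, 20]
After line 2 (append adds [82, 77] as single element): lst = [11, 29, 20, [82, 77]]
After line 3 (extend unpacks [46], adds 46): lst = [11, 29, 20, [82, 77], 46]
After line 4: result = len(lst) = 5

5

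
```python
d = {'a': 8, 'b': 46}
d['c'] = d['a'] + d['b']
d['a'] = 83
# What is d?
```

After line 1: d = {'a': 8, 'b': 46}
After line 2 (d['c'] = 8 + 46): d = {'a': 8, 'b': 46, 'c': 54}
After line 3: d = {'a': 83, 'b': 46, 'c': 54}

{'a': 83, 'b': 46, 'c': 54}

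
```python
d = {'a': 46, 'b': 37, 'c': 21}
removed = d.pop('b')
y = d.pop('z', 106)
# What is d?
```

After line 1: d = {'a': 46, 'b': 37, 'c': 21}
After line 2 (pop 'b' returns 37): d = {'a': 46, 'c': 21}, removed = 37
After line 3 (pop 'z' missing, returns default 106): d = {'a': 46, 'c': 21}, y = 106

{'a': 46, 'c': 21}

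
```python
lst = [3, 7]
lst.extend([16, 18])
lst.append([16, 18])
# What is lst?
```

After line 1: lst = [3, 7]
After line 2 (extend unpacks [16, 18]): lst = [3, 7, 16, 18]
After line 3 (append adds [16, 18] as single element): lst = [3, 7, 16, 18, [16, 18]]

[3, 7, 16, 18, [16, 18]]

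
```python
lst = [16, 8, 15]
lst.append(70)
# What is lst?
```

[16, 8, 15, 70]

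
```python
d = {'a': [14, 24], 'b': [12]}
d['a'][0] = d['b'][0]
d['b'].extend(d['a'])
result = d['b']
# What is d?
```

After line 1: d = {'a': [14, 24], 'b': [12]}
After line 2 (a[0] = b[0] = 12): d = {'a': [12, 24], 'b': [12]}
After line 3 (b.extend(a) appends [12, 24]): d = {'a': [12, 24], 'b': [12, 12, 24]}
After line 4: result = d['b'] = [12, 12, 24]

{'a': [12, 24], 'b': [12, 12, 24]}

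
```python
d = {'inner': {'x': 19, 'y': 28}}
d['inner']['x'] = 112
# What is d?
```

After line 1: d = {'inner': {'x': 19, 'y': 28}}
After line 2 (inner x overwritten): d = {'inner': {'x': 112, 'y': 28}}

{'inner': {'x': 112, 'y': 28}}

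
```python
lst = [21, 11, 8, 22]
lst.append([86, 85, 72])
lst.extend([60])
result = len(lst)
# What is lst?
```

After line 1: lst = [21, 11, 8, 22]
After line 2 (append adds [86, 85, 72] as single element): lst = [21, 11, 8, 22, [86, 85, 72]]
After line 3 (extend unpacks [60], adds 60): lst = [21, 11, 8, 22, [86, 85, 72], 60]
After line 4: result = len(lst) = 6

[21, 11, 8, 22, [86, 85, 72], 60]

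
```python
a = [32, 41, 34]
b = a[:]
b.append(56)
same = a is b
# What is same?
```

After line 1: a = [32, 41, 34]
After line 2 (b = a[:] is a shallow copy, new object): a = [32, 41, 34], b = [32, 41, 34]
After line 3 (append only mutates b): a = [32, 41, 34], b = [32, 41, 34, 56]
After line 4 (same = a is b; different objects -> False): same = False

False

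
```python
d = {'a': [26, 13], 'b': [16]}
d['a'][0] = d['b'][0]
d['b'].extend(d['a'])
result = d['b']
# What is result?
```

After line 1: d = {'a': [26, 13], 'b': [16]}
After line 2 (a[0] = b[0] = 16): d = {'a': [16, 13], 'b': [16]}
After line 3 (b.extend(a) appends [16, 13]): d = {'a': [16, 13], 'b': [16, 16, 13]}
After line 4: result = d['b'] = [16, 16, 13]

[16, 16, 13]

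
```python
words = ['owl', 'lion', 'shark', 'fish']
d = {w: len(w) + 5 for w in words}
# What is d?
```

{'owl': 8, 'lion': 9, 'shark': 10, 'fish': 9}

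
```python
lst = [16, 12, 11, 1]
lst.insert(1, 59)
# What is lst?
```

[16, 59, 12, 11, 1]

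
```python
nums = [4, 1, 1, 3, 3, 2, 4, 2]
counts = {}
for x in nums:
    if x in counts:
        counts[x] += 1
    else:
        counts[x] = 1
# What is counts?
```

Initial: counts = {}, nums = [4, 1, 1, 3, 3, 2, 4, 2]
See 4: counts = {4: 1}
See 1: counts = {4: 1, 1: 1}
See 1: counts = {4: 1, 1: 2}
See 3: counts = {4: 1, 1: 2, 3: 1}
See 3: counts = {4: 1, 1: 2, 3: 2}
See 2: counts = {4: 1, 1: 2, 3: 2, 2: 1}
See 4: counts = {4: 2, 1: 2, 3: 2, 2: 1}
See 2: counts = {4: 2, 1: 2, 3: 2, 2: 2}

{4: 2, 1: 2, 3: 2, 2: 2}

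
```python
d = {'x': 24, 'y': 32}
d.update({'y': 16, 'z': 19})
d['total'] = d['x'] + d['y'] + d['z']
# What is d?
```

After line 1: d = {'x': 24, 'y': 32}
After line 2 (y overwritten, z added): d = {'x': 24, 'y': 16, 'z': 19}
After line 3 (total = 24 + 16 + 19 = 59): d = {'x': 24, 'y': 16, 'z': 19, 'total': 59}

{'x': 24, 'y': 16, 'z': 19, 'total': 59}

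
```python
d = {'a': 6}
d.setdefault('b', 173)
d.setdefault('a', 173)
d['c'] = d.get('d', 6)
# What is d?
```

After line 1: d = {'a': 6}
After line 2 (setdefault adds 'b'=173): d = {'a': 6, 'b': 173}
After line 3 (setdefault 'a' no-op, already exists): d = {'a': 6, 'b': 173}
After line 4 (get('d', 6) returns default since 'd' not in d): d = {'a': 6, 'b': 173, 'c': 6}

{'a': 6, 'b': 173, 'c': 6}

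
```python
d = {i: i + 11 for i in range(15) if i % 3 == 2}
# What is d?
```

{2: 13, 5: 16, 8: 19, 11: 22, 14: 25}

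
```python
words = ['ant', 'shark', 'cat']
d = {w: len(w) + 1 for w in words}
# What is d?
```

{'ant': 4, 'shark': 6, 'cat': 4}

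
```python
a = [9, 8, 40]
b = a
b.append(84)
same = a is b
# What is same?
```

After line 1: a = [9, 8, 40]
After line 2 (b = a is an alias, same object): a = [9, 8, 40], b = [9, 8, 40]
After line 3 (b.append mutates the shared list): a = [9, 8, 40, 84], b = [9, 8, 40, 84]
After line 4 (same = a is b; same object -> True): same = True

True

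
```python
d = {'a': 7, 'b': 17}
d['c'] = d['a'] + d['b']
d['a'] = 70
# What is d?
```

After line 1: d = {'a': 7, 'b': 17}
After line 2 (d['c'] = 7 + 17): d = {'a': 7, 'b': 17, 'c': 24}
After line 3: d = {'a': 70, 'b': 17, 'c': 24}

{'a': 70, 'b': 17, 'c': 24}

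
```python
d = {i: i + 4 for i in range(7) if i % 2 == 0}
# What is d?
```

{0: 4, 2: 6, 4: 8, 6: 10}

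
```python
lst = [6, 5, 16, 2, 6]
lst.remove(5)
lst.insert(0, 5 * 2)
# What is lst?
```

After line 1: lst = [6, 5, 16, 2, 6]
After line 2 (remove first 5): lst = [6, 16, 2, 6]
After line 3 (insert 10 at index 0): lst = [10, 6, 16, 2, 6]

[10, 6, 16, 2, 6]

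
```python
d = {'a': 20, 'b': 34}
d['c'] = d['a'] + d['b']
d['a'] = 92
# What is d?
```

After line 1: d = {'a': 20, 'b': 34}
After line 2 (d['c'] = 20 + 34): d = {'a': 20, 'b': 34, 'c': 54}
After line 3: d = {'a': 92, 'b': 34, 'c': 54}

{'a': 92, 'b': 34, 'c': 54}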